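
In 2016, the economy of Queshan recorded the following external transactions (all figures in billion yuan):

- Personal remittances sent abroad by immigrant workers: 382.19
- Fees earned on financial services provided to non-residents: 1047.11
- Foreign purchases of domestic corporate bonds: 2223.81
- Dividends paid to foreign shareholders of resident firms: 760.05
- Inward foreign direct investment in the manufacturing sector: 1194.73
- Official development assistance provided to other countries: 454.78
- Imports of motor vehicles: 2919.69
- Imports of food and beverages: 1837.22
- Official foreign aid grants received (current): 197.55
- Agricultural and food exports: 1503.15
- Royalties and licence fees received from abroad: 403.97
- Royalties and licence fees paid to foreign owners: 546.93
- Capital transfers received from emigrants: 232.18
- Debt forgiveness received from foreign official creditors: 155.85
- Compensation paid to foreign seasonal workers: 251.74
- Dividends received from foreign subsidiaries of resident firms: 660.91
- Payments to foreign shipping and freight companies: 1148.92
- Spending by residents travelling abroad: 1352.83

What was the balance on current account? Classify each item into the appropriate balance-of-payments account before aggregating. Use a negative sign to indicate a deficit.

Goods: -2919.69 + 1503.15 - 1837.22 = -3253.76
Services: 1047.11 + 403.97 - 546.93 - 1148.92 - 1352.83 = -1597.60
Primary income: 660.91 - 760.05 - 251.74 = -350.88
Secondary income: -382.19 - 454.78 + 197.55 = -639.42
Current account = (-3253.76) + (-1597.60) + (-350.88) + (-639.42) = -5841.66
(Excluded from the current account — financial account: foreign purchases of domestic corporate bonds 2223.81, inward foreign direct investment in the manufacturing sector 1194.73; capital account: capital transfers received from emigrants 232.18, debt forgiveness received from foreign official creditors 155.85.)

-5841.66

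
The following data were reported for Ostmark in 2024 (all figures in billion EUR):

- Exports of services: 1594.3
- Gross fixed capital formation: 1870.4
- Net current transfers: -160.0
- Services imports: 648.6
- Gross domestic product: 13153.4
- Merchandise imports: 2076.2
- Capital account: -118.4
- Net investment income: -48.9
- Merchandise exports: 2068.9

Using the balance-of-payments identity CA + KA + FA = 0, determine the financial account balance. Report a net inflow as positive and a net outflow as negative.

Goods balance = 2068.9 - 2076.2 = -7.3
Services balance = 1594.3 - 648.6 = 945.7
Trade balance (goods + services) = -7.3 + 945.7 = 938.4
Net primary income = -48.9
Net secondary income = -160.0
Current account = 938.4 + (-48.9) + (-160.0) = 729.5
Financial account = -(729.5 + (-118.4)) = -611.1

-611.1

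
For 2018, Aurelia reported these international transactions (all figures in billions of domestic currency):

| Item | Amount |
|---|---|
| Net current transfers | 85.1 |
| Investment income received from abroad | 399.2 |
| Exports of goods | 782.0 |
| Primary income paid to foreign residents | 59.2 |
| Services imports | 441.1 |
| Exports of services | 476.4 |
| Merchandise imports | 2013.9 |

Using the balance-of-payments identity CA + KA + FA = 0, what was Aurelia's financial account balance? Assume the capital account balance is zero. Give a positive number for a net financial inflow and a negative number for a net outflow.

771.5

Goods balance = 782.0 - 2013.9 = -1231.9
Services balance = 476.4 - 441.1 = 35.3
Trade balance (goods + services) = -1231.9 + 35.3 = -1196.6
Net primary income = 399.2 - 59.2 = 340.0
Net secondary income = 85.1
Current account = -1196.6 + 340.0 + 85.1 = -771.5
Financial account = -(-771.5) = 771.5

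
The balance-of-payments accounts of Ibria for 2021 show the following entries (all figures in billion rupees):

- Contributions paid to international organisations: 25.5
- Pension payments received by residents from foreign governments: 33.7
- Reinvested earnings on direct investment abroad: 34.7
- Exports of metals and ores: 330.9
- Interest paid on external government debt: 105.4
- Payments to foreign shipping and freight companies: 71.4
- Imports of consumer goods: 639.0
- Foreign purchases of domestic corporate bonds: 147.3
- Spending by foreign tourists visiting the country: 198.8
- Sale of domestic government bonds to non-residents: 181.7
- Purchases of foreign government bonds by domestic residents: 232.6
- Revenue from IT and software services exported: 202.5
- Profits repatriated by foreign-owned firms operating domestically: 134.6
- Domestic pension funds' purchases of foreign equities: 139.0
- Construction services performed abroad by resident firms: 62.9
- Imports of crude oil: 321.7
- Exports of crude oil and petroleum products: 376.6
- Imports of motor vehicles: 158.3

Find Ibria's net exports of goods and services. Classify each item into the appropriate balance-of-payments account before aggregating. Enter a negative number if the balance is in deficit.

Goods: -639.0 + 330.9 + 376.6 - 321.7 - 158.3 = -411.5
Services: 62.9 - 71.4 + 202.5 + 198.8 = 392.8
Trade balance = -411.5 + 392.8 = -18.7
(Excluded from the trade balance — secondary income: contributions paid to international organisations 25.5, pension payments received by residents from foreign governments 33.7; primary income: reinvested earnings on direct investment abroad 34.7, interest paid on external government debt 105.4, profits repatriated by foreign-owned firms operating domestically 134.6; financial account: foreign purchases of domestic corporate bonds 147.3, sale of domestic government bonds to non-residents 181.7, purchases of foreign government bonds by domestic residents 232.6, domestic pension funds' purchases of foreign equities 139.0.)

-18.7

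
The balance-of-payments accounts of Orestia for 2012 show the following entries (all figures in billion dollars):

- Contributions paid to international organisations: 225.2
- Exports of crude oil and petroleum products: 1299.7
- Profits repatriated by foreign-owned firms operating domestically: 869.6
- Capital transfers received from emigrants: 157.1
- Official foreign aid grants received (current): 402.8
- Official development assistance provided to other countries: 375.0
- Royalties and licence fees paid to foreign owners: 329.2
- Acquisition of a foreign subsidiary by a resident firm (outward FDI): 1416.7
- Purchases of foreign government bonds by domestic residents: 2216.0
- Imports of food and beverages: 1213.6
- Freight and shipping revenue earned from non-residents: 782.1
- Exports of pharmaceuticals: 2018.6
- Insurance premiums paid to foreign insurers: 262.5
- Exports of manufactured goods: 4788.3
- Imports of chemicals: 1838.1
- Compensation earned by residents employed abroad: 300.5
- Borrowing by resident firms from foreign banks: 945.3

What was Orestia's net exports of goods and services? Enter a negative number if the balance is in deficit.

Goods: 2018.6 - 1838.1 + 4788.3 + 1299.7 - 1213.6 = 5054.9
Services: -329.2 - 262.5 + 782.1 = 190.4
Trade balance = 5054.9 + 190.4 = 5245.3
(Excluded from the trade balance — secondary income: contributions paid to international organisations 225.2, official foreign aid grants received (current) 402.8, official development assistance provided to other countries 375.0; primary income: profits repatriated by foreign-owned firms operating domestically 869.6, compensation earned by residents employed abroad 300.5; capital account: capital transfers received from emigrants 157.1; financial account: acquisition of a foreign subsidiary by a resident firm (outward FDI) 1416.7, purchases of foreign government bonds by domestic residents 2216.0, borrowing by resident firms from foreign banks 945.3.)

5245.3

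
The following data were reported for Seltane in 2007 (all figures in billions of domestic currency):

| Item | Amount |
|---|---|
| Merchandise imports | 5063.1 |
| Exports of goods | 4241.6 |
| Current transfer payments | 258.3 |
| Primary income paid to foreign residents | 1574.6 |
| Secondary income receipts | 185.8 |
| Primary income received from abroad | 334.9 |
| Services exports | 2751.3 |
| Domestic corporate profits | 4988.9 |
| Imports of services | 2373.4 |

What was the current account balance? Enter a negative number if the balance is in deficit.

Goods balance = 4241.6 - 5063.1 = -821.5
Services balance = 2751.3 - 2373.4 = 377.9
Trade balance (goods + services) = -821.5 + 377.9 = -443.6
Net primary income = 334.9 - 1574.6 = -1239.7
Net secondary income = 185.8 - 258.3 = -72.5
Current account = -443.6 + (-1239.7) + (-72.5) = -1755.8

-1755.8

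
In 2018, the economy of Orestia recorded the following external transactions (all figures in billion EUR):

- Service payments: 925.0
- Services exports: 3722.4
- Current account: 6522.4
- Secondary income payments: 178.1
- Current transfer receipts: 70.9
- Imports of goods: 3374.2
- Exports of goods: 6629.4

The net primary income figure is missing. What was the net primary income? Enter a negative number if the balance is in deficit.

Current account = goods balance + services balance + net primary income + net secondary income
Sum of the known components = 5945.4
Net primary income = CA - (known components) = 6522.4 - 5945.4 = 577.0

577.0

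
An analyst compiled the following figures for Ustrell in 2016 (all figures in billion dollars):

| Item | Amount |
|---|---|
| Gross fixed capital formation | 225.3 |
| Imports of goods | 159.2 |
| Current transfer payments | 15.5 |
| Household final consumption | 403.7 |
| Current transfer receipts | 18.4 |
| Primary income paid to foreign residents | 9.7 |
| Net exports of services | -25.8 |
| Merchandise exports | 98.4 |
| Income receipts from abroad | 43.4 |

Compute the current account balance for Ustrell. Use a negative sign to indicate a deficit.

-50.0

Goods balance = 98.4 - 159.2 = -60.8
Services balance = -25.8
Trade balance (goods + services) = -60.8 + (-25.8) = -86.6
Net primary income = 43.4 - 9.7 = 33.7
Net secondary income = 18.4 - 15.5 = 2.9
Current account = -86.6 + 33.7 + 2.9 = -50.0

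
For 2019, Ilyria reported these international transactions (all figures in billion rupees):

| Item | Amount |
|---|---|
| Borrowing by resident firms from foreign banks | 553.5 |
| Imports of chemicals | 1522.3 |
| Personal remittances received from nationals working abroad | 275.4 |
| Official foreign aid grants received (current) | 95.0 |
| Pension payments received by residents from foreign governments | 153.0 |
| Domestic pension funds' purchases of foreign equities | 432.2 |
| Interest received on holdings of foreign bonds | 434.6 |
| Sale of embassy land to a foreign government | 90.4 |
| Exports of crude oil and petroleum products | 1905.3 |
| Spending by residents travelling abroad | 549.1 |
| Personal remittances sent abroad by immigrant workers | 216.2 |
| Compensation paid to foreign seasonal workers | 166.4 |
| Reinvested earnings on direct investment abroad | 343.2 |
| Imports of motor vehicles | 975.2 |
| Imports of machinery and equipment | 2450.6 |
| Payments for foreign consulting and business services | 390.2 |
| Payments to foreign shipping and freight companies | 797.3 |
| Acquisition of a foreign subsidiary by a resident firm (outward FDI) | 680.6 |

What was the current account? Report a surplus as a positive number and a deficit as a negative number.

Goods: -1522.3 + 1905.3 - 975.2 - 2450.6 = -3042.8
Services: -390.2 - 549.1 - 797.3 = -1736.6
Primary income: 343.2 + 434.6 - 166.4 = 611.4
Secondary income: -216.2 + 153.0 + 95.0 + 275.4 = 307.2
Current account = (-3042.8) + (-1736.6) + 611.4 + 307.2 = -3860.8
(Excluded from the current account — financial account: borrowing by resident firms from foreign banks 553.5, domestic pension funds' purchases of foreign equities 432.2, acquisition of a foreign subsidiary by a resident firm (outward FDI) 680.6; capital account: sale of embassy land to a foreign government 90.4.)

-3860.8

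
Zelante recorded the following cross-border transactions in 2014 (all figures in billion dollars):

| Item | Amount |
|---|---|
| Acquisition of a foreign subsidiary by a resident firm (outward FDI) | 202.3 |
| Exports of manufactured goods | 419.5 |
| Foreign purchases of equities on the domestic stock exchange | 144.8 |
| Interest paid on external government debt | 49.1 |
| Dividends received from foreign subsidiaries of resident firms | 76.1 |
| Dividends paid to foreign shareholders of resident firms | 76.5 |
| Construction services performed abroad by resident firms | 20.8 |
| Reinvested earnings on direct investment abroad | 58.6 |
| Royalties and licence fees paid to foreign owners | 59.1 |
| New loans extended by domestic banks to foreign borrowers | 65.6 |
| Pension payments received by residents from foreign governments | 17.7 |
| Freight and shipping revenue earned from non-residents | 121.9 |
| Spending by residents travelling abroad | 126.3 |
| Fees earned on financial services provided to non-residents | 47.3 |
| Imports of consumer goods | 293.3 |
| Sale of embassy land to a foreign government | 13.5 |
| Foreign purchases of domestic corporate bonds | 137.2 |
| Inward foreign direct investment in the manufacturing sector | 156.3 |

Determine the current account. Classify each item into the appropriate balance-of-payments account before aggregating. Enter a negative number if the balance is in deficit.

Goods: 419.5 - 293.3 = 126.2
Services: 47.3 + 20.8 - 59.1 + 121.9 - 126.3 = 4.6
Primary income: -49.1 - 76.5 + 58.6 + 76.1 = 9.1
Secondary income: 17.7
Current account = 126.2 + 4.6 + 9.1 + 17.7 = 157.6
(Excluded from the current account — financial account: acquisition of a foreign subsidiary by a resident firm (outward FDI) 202.3, foreign purchases of equities on the domestic stock exchange 144.8, new loans extended by domestic banks to foreign borrowers 65.6, foreign purchases of domestic corporate bonds 137.2, inward foreign direct investment in the manufacturing sector 156.3; capital account: sale of embassy land to a foreign government 13.5.)

157.6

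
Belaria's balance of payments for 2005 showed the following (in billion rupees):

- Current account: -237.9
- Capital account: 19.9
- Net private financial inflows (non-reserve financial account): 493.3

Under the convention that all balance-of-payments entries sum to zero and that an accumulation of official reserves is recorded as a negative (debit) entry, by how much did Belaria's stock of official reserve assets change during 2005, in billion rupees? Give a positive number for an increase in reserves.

275.3

Official reserve transactions balance = -((-237.9) + 19.9 + 493.3) = -275.3
An accumulation of reserves is recorded as a debit (negative entry), so the change in the stock of reserves is the negative of that balance.
Change in official reserves = -(-275.3) = 275.3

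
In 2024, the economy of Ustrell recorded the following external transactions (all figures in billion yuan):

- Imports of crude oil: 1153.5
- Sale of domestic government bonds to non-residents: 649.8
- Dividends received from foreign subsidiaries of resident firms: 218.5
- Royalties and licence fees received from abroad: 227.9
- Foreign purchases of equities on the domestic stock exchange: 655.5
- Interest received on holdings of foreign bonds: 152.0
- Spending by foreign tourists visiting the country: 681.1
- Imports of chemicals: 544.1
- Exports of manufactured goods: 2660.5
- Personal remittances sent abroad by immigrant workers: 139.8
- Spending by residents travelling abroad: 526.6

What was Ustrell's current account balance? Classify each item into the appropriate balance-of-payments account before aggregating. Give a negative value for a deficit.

1576.0

Goods: -1153.5 - 544.1 + 2660.5 = 962.9
Services: 681.1 + 227.9 - 526.6 = 382.4
Primary income: 152.0 + 218.5 = 370.5
Secondary income: -139.8
Current account = 962.9 + 382.4 + 370.5 + (-139.8) = 1576.0
(Excluded from the current account — financial account: sale of domestic government bonds to non-residents 649.8, foreign purchases of equities on the domestic stock exchange 655.5.)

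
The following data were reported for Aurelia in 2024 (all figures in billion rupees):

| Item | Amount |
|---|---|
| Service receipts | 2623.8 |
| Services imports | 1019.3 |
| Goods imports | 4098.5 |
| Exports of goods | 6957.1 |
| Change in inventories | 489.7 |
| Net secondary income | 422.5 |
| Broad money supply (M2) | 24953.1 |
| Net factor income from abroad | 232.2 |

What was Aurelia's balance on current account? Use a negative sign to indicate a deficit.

5117.8

Goods balance = 6957.1 - 4098.5 = 2858.6
Services balance = 2623.8 - 1019.3 = 1604.5
Trade balance (goods + services) = 2858.6 + 1604.5 = 4463.1
Net primary income = 232.2
Net secondary income = 422.5
Current account = 4463.1 + 232.2 + 422.5 = 5117.8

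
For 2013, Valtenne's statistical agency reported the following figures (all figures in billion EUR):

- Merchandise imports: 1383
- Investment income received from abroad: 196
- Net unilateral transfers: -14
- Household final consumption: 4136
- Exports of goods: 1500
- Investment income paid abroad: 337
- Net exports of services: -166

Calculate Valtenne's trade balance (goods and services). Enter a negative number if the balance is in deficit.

-49

Goods balance = 1500 - 1383 = 117
Services balance = -166
Trade balance (goods + services) = 117 + (-166) = -49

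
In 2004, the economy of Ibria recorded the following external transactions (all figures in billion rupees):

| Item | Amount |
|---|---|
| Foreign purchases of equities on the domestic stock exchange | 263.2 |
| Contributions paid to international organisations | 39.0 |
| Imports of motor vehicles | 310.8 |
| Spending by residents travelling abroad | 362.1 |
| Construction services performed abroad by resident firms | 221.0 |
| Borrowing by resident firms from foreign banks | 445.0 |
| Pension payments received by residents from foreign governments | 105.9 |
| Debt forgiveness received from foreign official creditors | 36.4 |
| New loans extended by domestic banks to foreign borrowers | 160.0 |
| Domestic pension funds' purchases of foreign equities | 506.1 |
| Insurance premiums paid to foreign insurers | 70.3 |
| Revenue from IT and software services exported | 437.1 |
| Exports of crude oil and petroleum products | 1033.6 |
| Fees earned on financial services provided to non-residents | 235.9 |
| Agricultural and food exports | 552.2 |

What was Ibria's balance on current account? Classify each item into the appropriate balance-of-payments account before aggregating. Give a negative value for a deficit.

1803.5

Goods: 552.2 + 1033.6 - 310.8 = 1275.0
Services: -70.3 - 362.1 + 437.1 + 235.9 + 221.0 = 461.6
Secondary income: -39.0 + 105.9 = 66.9
Current account = 1275.0 + 461.6 + 66.9 = 1803.5
(Excluded from the current account — financial account: foreign purchases of equities on the domestic stock exchange 263.2, borrowing by resident firms from foreign banks 445.0, new loans extended by domestic banks to foreign borrowers 160.0, domestic pension funds' purchases of foreign equities 506.1; capital account: debt forgiveness received from foreign official creditors 36.4.)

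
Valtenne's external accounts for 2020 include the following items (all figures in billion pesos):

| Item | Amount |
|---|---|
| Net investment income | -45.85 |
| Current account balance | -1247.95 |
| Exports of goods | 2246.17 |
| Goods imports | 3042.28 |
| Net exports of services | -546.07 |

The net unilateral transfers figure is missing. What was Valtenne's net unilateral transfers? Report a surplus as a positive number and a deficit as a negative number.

Current account = goods balance + services balance + net primary income + net secondary income
Sum of the known components = -1388.03
Net unilateral transfers = CA - (known components) = -1247.95 - (-1388.03) = 140.08

140.08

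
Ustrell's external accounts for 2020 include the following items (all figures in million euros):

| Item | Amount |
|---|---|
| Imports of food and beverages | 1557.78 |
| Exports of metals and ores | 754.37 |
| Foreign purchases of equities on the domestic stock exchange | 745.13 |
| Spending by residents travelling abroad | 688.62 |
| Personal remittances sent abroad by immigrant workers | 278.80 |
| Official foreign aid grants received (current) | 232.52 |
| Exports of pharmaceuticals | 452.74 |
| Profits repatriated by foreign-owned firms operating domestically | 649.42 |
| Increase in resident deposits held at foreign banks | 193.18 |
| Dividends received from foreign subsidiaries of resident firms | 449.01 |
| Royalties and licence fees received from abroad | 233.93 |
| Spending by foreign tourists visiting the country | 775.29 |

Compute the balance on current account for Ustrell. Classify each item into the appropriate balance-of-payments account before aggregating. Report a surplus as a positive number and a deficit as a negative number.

Goods: 754.37 + 452.74 - 1557.78 = -350.67
Services: -688.62 + 775.29 + 233.93 = 320.60
Primary income: -649.42 + 449.01 = -200.41
Secondary income: 232.52 - 278.80 = -46.28
Current account = (-350.67) + 320.60 + (-200.41) + (-46.28) = -276.76
(Excluded from the current account — financial account: foreign purchases of equities on the domestic stock exchange 745.13, increase in resident deposits held at foreign banks 193.18.)

-276.76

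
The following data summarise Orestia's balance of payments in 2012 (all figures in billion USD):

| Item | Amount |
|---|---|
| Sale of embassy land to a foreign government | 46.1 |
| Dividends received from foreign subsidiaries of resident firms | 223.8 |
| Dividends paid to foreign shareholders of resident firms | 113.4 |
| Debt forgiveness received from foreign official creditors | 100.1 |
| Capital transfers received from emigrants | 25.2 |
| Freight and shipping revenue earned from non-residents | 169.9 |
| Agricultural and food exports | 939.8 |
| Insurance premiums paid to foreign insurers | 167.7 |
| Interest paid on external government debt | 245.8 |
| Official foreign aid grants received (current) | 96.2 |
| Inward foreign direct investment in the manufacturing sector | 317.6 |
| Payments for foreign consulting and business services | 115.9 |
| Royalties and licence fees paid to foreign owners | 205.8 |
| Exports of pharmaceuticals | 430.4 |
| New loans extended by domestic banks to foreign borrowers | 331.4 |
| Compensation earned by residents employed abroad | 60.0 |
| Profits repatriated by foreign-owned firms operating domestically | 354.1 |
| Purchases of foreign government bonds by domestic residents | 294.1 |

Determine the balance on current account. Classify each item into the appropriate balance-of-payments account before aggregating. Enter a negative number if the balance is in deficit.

717.4

Goods: 430.4 + 939.8 = 1370.2
Services: -115.9 + 169.9 - 205.8 - 167.7 = -319.5
Primary income: -354.1 - 113.4 - 245.8 + 223.8 + 60.0 = -429.5
Secondary income: 96.2
Current account = 1370.2 + (-319.5) + (-429.5) + 96.2 = 717.4
(Excluded from the current account — capital account: sale of embassy land to a foreign government 46.1, debt forgiveness received from foreign official creditors 100.1, capital transfers received from emigrants 25.2; financial account: inward foreign direct investment in the manufacturing sector 317.6, new loans extended by domestic banks to foreign borrowers 331.4, purchases of foreign government bonds by domestic residents 294.1.)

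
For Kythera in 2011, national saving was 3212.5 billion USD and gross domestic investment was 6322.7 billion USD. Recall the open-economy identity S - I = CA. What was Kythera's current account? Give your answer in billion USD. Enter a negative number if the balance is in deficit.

CA = S - I = 3212.5 - 6322.7 = -3110.2

-3110.2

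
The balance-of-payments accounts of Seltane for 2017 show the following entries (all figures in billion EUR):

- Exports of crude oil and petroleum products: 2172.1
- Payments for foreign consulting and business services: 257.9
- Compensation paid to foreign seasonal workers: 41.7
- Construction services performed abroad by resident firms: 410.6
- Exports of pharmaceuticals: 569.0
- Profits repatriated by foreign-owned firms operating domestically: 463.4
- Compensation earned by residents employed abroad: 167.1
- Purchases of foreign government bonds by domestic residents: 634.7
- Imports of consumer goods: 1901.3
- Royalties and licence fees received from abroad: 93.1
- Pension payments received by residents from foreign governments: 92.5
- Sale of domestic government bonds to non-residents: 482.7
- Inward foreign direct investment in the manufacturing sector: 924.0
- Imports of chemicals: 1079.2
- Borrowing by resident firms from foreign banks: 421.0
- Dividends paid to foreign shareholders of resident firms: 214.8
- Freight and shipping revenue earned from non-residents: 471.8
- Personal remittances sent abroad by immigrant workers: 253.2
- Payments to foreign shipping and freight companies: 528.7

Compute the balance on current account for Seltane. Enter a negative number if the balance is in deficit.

Goods: 569.0 - 1901.3 - 1079.2 + 2172.1 = -239.4
Services: 410.6 + 93.1 + 471.8 - 528.7 - 257.9 = 188.9
Primary income: -463.4 - 41.7 - 214.8 + 167.1 = -552.8
Secondary income: -253.2 + 92.5 = -160.7
Current account = (-239.4) + 188.9 + (-552.8) + (-160.7) = -764.0
(Excluded from the current account — financial account: purchases of foreign government bonds by domestic residents 634.7, sale of domestic government bonds to non-residents 482.7, inward foreign direct investment in the manufacturing sector 924.0, borrowing by resident firms from foreign banks 421.0.)

-764.0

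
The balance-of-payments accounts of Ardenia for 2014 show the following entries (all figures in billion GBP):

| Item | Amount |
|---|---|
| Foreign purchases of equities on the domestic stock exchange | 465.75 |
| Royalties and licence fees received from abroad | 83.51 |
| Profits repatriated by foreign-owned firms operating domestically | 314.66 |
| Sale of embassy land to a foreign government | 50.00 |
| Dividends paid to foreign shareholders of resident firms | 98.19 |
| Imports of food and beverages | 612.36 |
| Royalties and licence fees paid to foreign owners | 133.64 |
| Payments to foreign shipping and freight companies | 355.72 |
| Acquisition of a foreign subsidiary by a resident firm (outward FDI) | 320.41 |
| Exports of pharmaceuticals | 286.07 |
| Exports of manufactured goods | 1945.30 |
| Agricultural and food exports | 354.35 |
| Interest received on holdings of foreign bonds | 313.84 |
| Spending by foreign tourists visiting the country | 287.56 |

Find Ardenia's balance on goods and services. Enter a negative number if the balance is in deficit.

1855.07

Goods: 354.35 + 1945.30 - 612.36 + 286.07 = 1973.36
Services: -355.72 + 83.51 - 133.64 + 287.56 = -118.29
Trade balance = 1973.36 + (-118.29) = 1855.07
(Excluded from the trade balance — financial account: foreign purchases of equities on the domestic stock exchange 465.75, acquisition of a foreign subsidiary by a resident firm (outward FDI) 320.41; primary income: profits repatriated by foreign-owned firms operating domestically 314.66, dividends paid to foreign shareholders of resident firms 98.19, interest received on holdings of foreign bonds 313.84; capital account: sale of embassy land to a foreign government 50.00.)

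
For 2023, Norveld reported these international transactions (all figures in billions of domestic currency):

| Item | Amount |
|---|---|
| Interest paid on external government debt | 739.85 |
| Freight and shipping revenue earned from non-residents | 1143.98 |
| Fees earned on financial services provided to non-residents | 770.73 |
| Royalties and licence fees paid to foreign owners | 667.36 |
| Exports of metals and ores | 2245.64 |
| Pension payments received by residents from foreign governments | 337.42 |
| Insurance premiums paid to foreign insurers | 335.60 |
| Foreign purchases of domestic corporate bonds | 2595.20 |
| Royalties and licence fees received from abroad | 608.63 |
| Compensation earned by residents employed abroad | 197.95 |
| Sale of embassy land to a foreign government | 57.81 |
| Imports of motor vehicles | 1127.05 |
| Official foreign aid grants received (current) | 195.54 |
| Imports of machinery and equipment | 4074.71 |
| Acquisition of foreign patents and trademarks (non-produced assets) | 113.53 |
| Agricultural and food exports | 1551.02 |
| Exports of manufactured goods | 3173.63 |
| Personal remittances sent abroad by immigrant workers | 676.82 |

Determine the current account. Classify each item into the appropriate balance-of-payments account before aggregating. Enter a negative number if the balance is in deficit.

Goods: 2245.64 - 4074.71 - 1127.05 + 1551.02 + 3173.63 = 1768.53
Services: -335.60 + 770.73 - 667.36 + 608.63 + 1143.98 = 1520.38
Primary income: -739.85 + 197.95 = -541.90
Secondary income: 337.42 - 676.82 + 195.54 = -143.86
Current account = 1768.53 + 1520.38 + (-541.90) + (-143.86) = 2603.15
(Excluded from the current account — financial account: foreign purchases of domestic corporate bonds 2595.20; capital account: sale of embassy land to a foreign government 57.81, acquisition of foreign patents and trademarks (non-produced assets) 113.53.)

2603.15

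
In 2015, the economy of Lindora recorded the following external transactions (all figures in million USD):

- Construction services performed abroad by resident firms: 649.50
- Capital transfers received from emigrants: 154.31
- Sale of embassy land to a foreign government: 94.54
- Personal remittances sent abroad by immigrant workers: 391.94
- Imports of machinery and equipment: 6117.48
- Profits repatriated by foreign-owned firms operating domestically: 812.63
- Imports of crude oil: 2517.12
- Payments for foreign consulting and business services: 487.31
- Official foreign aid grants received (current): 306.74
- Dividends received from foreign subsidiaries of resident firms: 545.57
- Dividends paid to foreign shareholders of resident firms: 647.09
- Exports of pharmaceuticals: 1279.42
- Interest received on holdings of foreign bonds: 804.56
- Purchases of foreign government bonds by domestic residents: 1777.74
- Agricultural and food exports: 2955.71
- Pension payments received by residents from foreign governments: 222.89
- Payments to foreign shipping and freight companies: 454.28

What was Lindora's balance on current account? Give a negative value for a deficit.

Goods: 1279.42 - 2517.12 + 2955.71 - 6117.48 = -4399.47
Services: 649.50 - 487.31 - 454.28 = -292.09
Primary income: -647.09 - 812.63 + 804.56 + 545.57 = -109.59
Secondary income: 306.74 + 222.89 - 391.94 = 137.69
Current account = (-4399.47) + (-292.09) + (-109.59) + 137.69 = -4663.46
(Excluded from the current account — capital account: capital transfers received from emigrants 154.31, sale of embassy land to a foreign government 94.54; financial account: purchases of foreign government bonds by domestic residents 1777.74.)

-4663.46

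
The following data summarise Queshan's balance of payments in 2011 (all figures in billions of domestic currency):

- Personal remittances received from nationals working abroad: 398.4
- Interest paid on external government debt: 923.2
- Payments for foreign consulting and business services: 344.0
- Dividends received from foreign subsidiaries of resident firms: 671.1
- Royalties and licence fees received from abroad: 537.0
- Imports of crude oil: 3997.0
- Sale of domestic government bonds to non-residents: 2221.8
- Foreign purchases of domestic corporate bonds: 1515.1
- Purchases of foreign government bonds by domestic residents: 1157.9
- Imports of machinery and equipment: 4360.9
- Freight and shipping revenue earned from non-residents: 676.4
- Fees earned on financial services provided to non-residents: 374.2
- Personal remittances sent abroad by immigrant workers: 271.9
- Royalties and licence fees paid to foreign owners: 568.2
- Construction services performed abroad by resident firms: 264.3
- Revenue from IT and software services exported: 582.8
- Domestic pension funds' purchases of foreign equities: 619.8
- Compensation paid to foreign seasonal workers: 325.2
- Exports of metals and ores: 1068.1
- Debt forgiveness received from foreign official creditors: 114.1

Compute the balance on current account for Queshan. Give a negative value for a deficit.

Goods: -3997.0 - 4360.9 + 1068.1 = -7289.8
Services: 676.4 + 537.0 - 344.0 + 264.3 - 568.2 + 374.2 + 582.8 = 1522.5
Primary income: -325.2 - 923.2 + 671.1 = -577.3
Secondary income: 398.4 - 271.9 = 126.5
Current account = (-7289.8) + 1522.5 + (-577.3) + 126.5 = -6218.1
(Excluded from the current account — financial account: sale of domestic government bonds to non-residents 2221.8, foreign purchases of domestic corporate bonds 1515.1, purchases of foreign government bonds by domestic residents 1157.9, domestic pension funds' purchases of foreign equities 619.8; capital account: debt forgiveness received from foreign official creditors 114.1.)

-6218.1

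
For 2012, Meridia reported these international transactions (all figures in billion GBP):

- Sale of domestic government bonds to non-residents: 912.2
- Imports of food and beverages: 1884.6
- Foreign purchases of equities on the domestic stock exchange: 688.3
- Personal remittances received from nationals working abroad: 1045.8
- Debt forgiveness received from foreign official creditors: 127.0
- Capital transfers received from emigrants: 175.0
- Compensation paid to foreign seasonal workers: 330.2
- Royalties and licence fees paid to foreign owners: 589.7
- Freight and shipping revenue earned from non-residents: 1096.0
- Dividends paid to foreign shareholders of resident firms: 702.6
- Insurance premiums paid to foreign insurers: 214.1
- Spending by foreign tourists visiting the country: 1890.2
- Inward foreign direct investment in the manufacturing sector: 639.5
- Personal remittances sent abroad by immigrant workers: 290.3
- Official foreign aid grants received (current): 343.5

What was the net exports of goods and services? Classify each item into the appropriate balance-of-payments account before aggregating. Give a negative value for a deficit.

Goods: -1884.6
Services: 1096.0 - 589.7 - 214.1 + 1890.2 = 2182.4
Trade balance = -1884.6 + 2182.4 = 297.8
(Excluded from the trade balance — financial account: sale of domestic government bonds to non-residents 912.2, foreign purchases of equities on the domestic stock exchange 688.3, inward foreign direct investment in the manufacturing sector 639.5; secondary income: personal remittances received from nationals working abroad 1045.8, personal remittances sent abroad by immigrant workers 290.3, official foreign aid grants received (current) 343.5; capital account: debt forgiveness received from foreign official creditors 127.0, capital transfers received from emigrants 175.0; primary income: compensation paid to foreign seasonal workers 330.2, dividends paid to foreign shareholders of resident firms 702.6.)

297.8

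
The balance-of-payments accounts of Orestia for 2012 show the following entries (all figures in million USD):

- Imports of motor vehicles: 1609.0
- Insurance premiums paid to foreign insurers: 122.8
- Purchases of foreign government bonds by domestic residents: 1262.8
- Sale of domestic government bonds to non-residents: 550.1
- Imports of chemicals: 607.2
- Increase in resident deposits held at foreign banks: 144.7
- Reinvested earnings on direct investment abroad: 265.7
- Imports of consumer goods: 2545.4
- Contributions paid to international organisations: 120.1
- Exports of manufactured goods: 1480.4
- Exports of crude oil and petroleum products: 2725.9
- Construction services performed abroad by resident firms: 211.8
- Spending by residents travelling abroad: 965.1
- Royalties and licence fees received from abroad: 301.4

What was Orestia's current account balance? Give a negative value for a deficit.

Goods: 1480.4 + 2725.9 - 607.2 - 2545.4 - 1609.0 = -555.3
Services: 211.8 - 965.1 + 301.4 - 122.8 = -574.7
Primary income: 265.7
Secondary income: -120.1
Current account = (-555.3) + (-574.7) + 265.7 + (-120.1) = -984.4
(Excluded from the current account — financial account: purchases of foreign government bonds by domestic residents 1262.8, sale of domestic government bonds to non-residents 550.1, increase in resident deposits held at foreign banks 144.7.)

-984.4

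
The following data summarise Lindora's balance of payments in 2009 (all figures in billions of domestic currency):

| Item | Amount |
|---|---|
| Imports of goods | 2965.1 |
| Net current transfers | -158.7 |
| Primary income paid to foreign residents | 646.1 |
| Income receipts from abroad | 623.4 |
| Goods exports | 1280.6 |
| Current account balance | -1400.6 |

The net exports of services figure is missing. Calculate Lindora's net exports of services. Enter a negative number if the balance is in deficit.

Current account = goods balance + services balance + net primary income + net secondary income
Sum of the known components = -1865.9
Net exports of services = CA - (known components) = -1400.6 - (-1865.9) = 465.3

465.3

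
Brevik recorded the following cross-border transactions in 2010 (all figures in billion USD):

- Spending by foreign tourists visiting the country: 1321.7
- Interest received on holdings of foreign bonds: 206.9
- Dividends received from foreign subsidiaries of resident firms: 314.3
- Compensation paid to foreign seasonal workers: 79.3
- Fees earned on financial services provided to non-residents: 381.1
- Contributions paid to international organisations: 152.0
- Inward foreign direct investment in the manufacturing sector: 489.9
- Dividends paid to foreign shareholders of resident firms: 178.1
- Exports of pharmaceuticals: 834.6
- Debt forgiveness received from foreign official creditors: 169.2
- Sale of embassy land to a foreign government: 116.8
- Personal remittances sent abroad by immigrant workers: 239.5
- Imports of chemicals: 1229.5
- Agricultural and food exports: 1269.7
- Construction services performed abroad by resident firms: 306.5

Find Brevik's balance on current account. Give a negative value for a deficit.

2756.4

Goods: 834.6 + 1269.7 - 1229.5 = 874.8
Services: 1321.7 + 381.1 + 306.5 = 2009.3
Primary income: -178.1 + 314.3 - 79.3 + 206.9 = 263.8
Secondary income: -152.0 - 239.5 = -391.5
Current account = 874.8 + 2009.3 + 263.8 + (-391.5) = 2756.4
(Excluded from the current account — financial account: inward foreign direct investment in the manufacturing sector 489.9; capital account: debt forgiveness received from foreign official creditors 169.2, sale of embassy land to a foreign government 116.8.)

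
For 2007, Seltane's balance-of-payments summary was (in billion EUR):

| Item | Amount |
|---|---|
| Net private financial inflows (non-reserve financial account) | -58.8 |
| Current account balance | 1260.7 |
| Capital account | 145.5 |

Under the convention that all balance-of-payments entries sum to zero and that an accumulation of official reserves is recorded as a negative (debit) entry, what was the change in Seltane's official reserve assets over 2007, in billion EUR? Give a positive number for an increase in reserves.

1347.4

Official reserve transactions balance = -(1260.7 + 145.5 + (-58.8)) = -1347.4
An accumulation of reserves is recorded as a debit (negative entry), so the change in the stock of reserves is the negative of that balance.
Change in official reserves = -(-1347.4) = 1347.4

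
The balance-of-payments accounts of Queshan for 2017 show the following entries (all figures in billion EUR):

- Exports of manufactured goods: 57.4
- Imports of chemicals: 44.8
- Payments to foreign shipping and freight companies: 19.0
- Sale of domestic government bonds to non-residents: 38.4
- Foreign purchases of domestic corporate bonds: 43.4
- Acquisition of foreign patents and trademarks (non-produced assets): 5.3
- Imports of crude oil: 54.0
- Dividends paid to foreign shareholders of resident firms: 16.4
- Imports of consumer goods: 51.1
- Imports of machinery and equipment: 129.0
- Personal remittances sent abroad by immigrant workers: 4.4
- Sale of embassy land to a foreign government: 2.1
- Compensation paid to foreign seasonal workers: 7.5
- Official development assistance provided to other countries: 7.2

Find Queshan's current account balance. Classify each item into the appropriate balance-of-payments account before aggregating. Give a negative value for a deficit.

-276.0

Goods: -54.0 - 129.0 - 44.8 - 51.1 + 57.4 = -221.5
Services: -19.0
Primary income: -7.5 - 16.4 = -23.9
Secondary income: -7.2 - 4.4 = -11.6
Current account = (-221.5) + (-19.0) + (-23.9) + (-11.6) = -276.0
(Excluded from the current account — financial account: sale of domestic government bonds to non-residents 38.4, foreign purchases of domestic corporate bonds 43.4; capital account: acquisition of foreign patents and trademarks (non-produced assets) 5.3, sale of embassy land to a foreign government 2.1.)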